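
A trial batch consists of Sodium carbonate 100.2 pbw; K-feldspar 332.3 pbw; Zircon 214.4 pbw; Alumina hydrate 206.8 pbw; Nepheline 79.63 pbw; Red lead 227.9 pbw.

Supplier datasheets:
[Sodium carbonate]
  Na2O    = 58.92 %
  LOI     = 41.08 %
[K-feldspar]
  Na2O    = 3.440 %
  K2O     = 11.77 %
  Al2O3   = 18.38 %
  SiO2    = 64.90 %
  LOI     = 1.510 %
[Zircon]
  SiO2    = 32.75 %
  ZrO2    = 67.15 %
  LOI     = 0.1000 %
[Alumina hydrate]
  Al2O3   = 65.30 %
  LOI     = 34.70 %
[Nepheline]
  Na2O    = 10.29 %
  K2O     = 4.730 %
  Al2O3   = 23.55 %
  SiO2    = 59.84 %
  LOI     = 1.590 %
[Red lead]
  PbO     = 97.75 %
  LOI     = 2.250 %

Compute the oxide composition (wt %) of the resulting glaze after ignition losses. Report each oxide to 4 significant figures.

Glass mass = 1037 pbw (batch 1161 − LOI 124.5).
Composition: Na2O 7.588%, PbO 21.49%, K2O 4.136%, Al2O3 20.73%, SiO2 32.17%, ZrO2 13.89%

Each numeric step maintains exact precision in every operation — in-progress results appear, rounded to 4 significant digits, across the worked steps — each reported value undergoes a single rounding — derived quantities are computed from the weighed amounts for 1037 pbw of glass in exact precision (the yield, totals, the six compositions, LOI, glass mass), as given in the problem or answer text.
Delivered oxide masses:
  Na2O: 100.2·0.5892 + 332.3·0.03440 + 79.63·0.1029 = 78.66 pbw
  PbO: 227.9·0.9775 = 222.8 pbw
  K2O: 332.3·0.1177 + 79.63·0.04730 = 42.88 pbw
  Al2O3: 332.3·0.1838 + 206.8·0.6530 + 79.63·0.2355 = 214.9 pbw
  SiO2: 332.3·0.6490 + 214.4·0.3275 + 79.63·0.5984 = 333.5 pbw
  ZrO2: 214.4·0.6715 = 144.0 pbw
LOI: 100.2·0.4108 + 332.3·0.01510 + 214.4·0.001000 + 206.8·0.3470 + 79.63·0.01590 + 227.9·0.02250 = 124.5 pbw
The glass mass, total less LOI, = 1161 − 124.5 = 1037 pbw (= the summed oxide contributions)
wt % = 100 × oxide mass / glass mass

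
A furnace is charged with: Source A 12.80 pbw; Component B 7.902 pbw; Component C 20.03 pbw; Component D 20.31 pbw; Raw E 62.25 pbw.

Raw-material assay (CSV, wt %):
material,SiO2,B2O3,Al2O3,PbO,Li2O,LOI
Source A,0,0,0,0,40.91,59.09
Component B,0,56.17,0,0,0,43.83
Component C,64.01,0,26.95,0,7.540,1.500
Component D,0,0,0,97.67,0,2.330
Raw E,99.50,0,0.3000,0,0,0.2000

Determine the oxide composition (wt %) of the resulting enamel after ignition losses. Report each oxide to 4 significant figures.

Glass mass = 111.4 pbw (batch 123.3 − LOI 11.93).
Composition: SiO2 67.13%, B2O3 3.986%, Al2O3 5.015%, PbO 17.81%, Li2O 6.058%

Values along the way are displayed with 4-significant-figure rounding in the printout; full float precision is maintained at every stage — exactly one rounding goes into every reported figure. Derived quantities are carried from the weighed amounts on 111.4 pbw of glass in full precision (totals, ignition loss, yield, glass mass, the five compositions), as they appear in either problem or answer.
Per-oxide mass from batch:
  SiO2: 20.03·0.6401 + 62.25·0.9950 = 74.76 pbw
  B2O3: 7.902·0.5617 = 4.439 pbw
  Al2O3: 20.03·0.2695 + 62.25·0.003000 = 5.585 pbw
  PbO: 20.31·0.9767 = 19.84 pbw
  Li2O: 12.80·0.4091 + 20.03·0.07540 = 6.747 pbw
LOI: 12.80·0.5909 + 7.902·0.4383 + 20.03·0.01500 + 20.31·0.02330 + 62.25·0.002000 = 11.93 pbw
batch − LOI leaves glass = 123.3 − 11.93 = 111.4 pbw (= Σ oxide masses)
percent by weight: oxide/glass ×100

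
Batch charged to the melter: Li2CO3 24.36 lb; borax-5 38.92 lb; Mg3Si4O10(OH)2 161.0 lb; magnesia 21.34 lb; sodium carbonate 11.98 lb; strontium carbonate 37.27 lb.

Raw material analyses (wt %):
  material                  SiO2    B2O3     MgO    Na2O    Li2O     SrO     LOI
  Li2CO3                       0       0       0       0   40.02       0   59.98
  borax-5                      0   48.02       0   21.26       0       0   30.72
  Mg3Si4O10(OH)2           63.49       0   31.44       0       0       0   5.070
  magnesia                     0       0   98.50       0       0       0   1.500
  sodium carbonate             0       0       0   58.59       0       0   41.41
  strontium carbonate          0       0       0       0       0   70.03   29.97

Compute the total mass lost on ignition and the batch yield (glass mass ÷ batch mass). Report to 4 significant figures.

Rounding to four significant figures extends to each intermediate as displayed. All arithmetic holds full precision at all times — a single rounding completes each reported result — all derived quantities (yield, net glass mass, ignition loss, six oxide percentages, the totals) are recomputed starting from the weights on 243.7 lb of glass in full float precision, exactly as printed in the problem or the answer.
Material-by-material LOI:
  Li2CO3: 24.36 × 0.5998 = 14.61 lb
  borax-5: 38.92 × 0.3072 = 11.96 lb
  Mg3Si4O10(OH)2: 161.0 × 0.05070 = 8.163 lb
  magnesia: 21.34 × 0.01500 = 0.3201 lb
  sodium carbonate: 11.98 × 0.4141 = 4.961 lb
  strontium carbonate: 37.27 × 0.2997 = 11.17 lb
Total LOI = 51.18 lb
Glass = batch − LOI = 294.9 − 51.18 = 243.7 lb

LOI loss = 51.18 lb; glass = 243.7 lb; yield = 82.64%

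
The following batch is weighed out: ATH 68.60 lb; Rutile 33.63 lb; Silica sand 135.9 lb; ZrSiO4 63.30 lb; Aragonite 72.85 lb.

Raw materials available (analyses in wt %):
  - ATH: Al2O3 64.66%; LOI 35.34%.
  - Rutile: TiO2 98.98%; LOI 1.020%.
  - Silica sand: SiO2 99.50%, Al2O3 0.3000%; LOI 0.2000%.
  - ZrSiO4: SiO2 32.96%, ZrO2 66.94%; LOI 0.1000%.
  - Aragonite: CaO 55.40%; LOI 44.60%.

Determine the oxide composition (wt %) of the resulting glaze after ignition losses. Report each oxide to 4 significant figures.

Glass mass = 316.9 lb (batch 374.3 − LOI 57.41).
Composition: SiO2 49.26%, TiO2 10.51%, CaO 12.74%, Al2O3 14.13%, ZrO2 13.37%

Every computation carries full precision through every step. Intermediates are displayed, rounded to four significant figures, in the printout. Each reported figure takes a single rounding; all derived quantities, including the five compositions, the totals, glass mass, the yield, ignition loss, are re-derived using the weight values on 316.9 lb of glass in full float precision as they appear in question or answer.
Oxide-by-oxide delivered mass:
  SiO2: 135.9·0.9950 + 63.30·0.3296 = 156.1 lb
  TiO2: 33.63·0.9898 = 33.29 lb
  CaO: 72.85·0.5540 = 40.36 lb
  Al2O3: 68.60·0.6466 + 135.9·0.003000 = 44.76 lb
  ZrO2: 63.30·0.6694 = 42.37 lb
LOI: 68.60·0.3534 + 33.63·0.01020 + 135.9·0.002000 + 63.30·0.001000 + 72.85·0.4460 = 57.41 lb
batch − LOI leaves glass = 374.3 − 57.41 = 316.9 lb (matching Σ of the oxides)
percent by weight: oxide/glass ×100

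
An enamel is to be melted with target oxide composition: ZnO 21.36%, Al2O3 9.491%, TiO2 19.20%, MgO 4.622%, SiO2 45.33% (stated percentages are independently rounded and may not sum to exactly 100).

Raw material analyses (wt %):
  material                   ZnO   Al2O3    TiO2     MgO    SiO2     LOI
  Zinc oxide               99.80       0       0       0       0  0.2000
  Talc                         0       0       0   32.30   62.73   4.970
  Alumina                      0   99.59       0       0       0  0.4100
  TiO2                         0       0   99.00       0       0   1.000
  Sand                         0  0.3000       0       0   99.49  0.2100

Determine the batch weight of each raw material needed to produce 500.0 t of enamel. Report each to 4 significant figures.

The working math holds exact precision at each step. Values along the way are printed rounded off to 4 significant digits between the steps. Each reported result takes exactly one rounding — derived quantities (the yield, glass mass, totals, ignition loss, five oxide percentages) are carried in full float precision using the weight values per 500.0 t of glass, exactly as shown in the question or the answer.
Oxide mass targets, per 500.0 t enamel:
  ZnO: 21.36% × 500.0 = 106.8 t
  Al2O3: 9.491% × 500.0 = 47.46 t
  TiO2: 19.20% × 500.0 = 96.00 t
  MgO: 4.622% × 500.0 = 23.11 t
  SiO2: 45.33% × 500.0 = 226.6 t
Oxide-by-oxide audit applying the batch weights above, for the quoted basis mass (sums match the target masses net of answer rounding effects):
  ZnO: 107.0·0.9980 = 106.8 t (target 106.8 t)
  Al2O3: 47.10·0.9959 + 182.7·0.003000 = 47.45 t (target 47.46 t)
  TiO2: 96.97·0.9900 = 96.00 t (target 96.00 t)
  MgO: 71.55·0.3230 = 23.11 t (target 23.11 t)
  SiO2: 71.55·0.6273 + 182.7·0.9949 = 226.7 t (target 226.6 t)
Glass-mass closure: the batch minus its LOI: 500.0 t (oxide target masses add up to 500.0 t; versus the stated basis of 500.0 t — deltas are rounding alone).
Summing the batch: Σ batch = 505.3 t; LOI removed, Σ of batch·LOI: 5.317 t; as yield: glass ÷ batch → 98.95%.

Batch per 500.0 t enamel:
  Zinc oxide: 107.0 t
  Talc: 71.55 t
  Alumina: 47.10 t
  TiO2: 96.97 t
  Sand: 182.7 t
Total batch = 505.3 t; LOI loss = 5.317 t; yield = 98.95%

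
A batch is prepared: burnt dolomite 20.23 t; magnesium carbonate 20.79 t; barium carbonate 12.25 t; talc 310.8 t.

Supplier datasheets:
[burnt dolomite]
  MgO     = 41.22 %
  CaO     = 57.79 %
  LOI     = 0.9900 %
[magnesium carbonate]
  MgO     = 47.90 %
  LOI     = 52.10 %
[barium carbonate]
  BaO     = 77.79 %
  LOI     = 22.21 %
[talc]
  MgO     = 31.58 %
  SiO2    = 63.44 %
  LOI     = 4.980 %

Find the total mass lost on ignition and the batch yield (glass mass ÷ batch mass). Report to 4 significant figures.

LOI loss = 29.23 t; glass = 334.8 t; yield = 91.97%

The whole derivation runs at full float precision from first step to last; in-progress results are printed (rounded to 4 significant digits) when written out; a single rounding yields each reported figure. Derived quantities, including glass mass, LOI, yield, the four compositions, the totals, are recomputed starting from the weights for 334.8 t of glass in exact precision precisely as stated by the problem or answer text.
Material-by-material LOI:
  burnt dolomite: 20.23 × 0.009900 = 0.2003 t
  magnesium carbonate: 20.79 × 0.5210 = 10.83 t
  barium carbonate: 12.25 × 0.2221 = 2.721 t
  talc: 310.8 × 0.04980 = 15.48 t
Total LOI = 29.23 t
Glass = batch − LOI = 364.1 − 29.23 = 334.8 t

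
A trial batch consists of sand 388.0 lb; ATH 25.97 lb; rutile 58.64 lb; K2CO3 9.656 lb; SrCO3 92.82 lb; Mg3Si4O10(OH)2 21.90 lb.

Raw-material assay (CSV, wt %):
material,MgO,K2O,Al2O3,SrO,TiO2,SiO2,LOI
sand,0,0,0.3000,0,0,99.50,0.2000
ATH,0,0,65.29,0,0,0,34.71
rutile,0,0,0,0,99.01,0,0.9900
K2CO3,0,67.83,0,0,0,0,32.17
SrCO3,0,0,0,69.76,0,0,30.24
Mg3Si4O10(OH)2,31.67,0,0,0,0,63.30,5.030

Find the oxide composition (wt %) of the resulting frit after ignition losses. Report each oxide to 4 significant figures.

Glass mass = 554.3 lb (batch 597.0 − LOI 42.65).
Composition: MgO 1.251%, K2O 1.182%, Al2O3 3.269%, SrO 11.68%, TiO2 10.47%, SiO2 72.14%

The intermediate values appear, with 4-significant-figure rounding, between the steps — all internal work keeps full float precision all the way through — every reported figure takes exactly one rounding — derived quantities, which include net glass mass, LOI, the six compositions, yield, totals, are rebuilt in exact precision, exactly as printed in the question or the answer, starting from the weights for 554.3 lb of glass.
Mass of each oxide from the mix:
  MgO: 21.90·0.3167 = 6.936 lb
  K2O: 9.656·0.6783 = 6.550 lb
  Al2O3: 388.0·0.003000 + 25.97·0.6529 = 18.12 lb
  SrO: 92.82·0.6976 = 64.75 lb
  TiO2: 58.64·0.9901 = 58.06 lb
  SiO2: 388.0·0.9950 + 21.90·0.6330 = 399.9 lb
LOI: 388.0·0.002000 + 25.97·0.3471 + 58.64·0.009900 + 9.656·0.3217 + 92.82·0.3024 + 21.90·0.05030 = 42.65 lb
The glass mass, total less LOI, = 597.0 − 42.65 = 554.3 lb (the oxide masses sum to this)
percent share: oxide ÷ glass, ×100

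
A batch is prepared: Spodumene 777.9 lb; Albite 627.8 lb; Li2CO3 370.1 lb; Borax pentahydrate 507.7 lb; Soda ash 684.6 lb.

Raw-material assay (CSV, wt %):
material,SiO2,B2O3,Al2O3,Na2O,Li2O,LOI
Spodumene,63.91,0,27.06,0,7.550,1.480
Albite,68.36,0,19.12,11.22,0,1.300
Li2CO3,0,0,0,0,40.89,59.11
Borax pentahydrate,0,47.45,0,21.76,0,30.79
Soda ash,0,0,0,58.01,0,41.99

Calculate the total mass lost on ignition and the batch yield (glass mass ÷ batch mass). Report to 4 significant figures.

LOI loss = 682.2 lb; glass = 2286 lb; yield = 77.01%

Full precision is maintained all the way through — the intermediate values are rounded to four significant digits wherever printed. Exactly one rounding goes into every reported result — the derived quantities, including the yield, the five compositions, ignition loss, glass mass, totals, are recomputed from the weighed amounts on 2286 lb of glass at full float precision as they appear in question or answer.
Per-material ignition loss:
  Spodumene: 777.9 × 0.01480 = 11.51 lb
  Albite: 627.8 × 0.01300 = 8.161 lb
  Li2CO3: 370.1 × 0.5911 = 218.8 lb
  Borax pentahydrate: 507.7 × 0.3079 = 156.3 lb
  Soda ash: 684.6 × 0.4199 = 287.5 lb
Total LOI = 682.2 lb
Glass = batch − LOI = 2968 − 682.2 = 2286 lb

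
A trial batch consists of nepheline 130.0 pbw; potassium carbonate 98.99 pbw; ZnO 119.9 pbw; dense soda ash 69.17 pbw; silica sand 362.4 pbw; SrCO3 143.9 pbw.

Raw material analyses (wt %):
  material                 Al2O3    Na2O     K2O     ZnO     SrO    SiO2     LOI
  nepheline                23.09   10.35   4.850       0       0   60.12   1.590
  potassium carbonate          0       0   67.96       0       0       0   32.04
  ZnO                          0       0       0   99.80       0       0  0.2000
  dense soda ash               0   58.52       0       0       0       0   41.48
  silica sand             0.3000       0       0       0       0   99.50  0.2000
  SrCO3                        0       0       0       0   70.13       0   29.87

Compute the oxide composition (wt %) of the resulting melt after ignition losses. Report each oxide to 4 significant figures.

Full precision is held all the way through. Mid-chain values appear with 4-significant-digit rounding between the steps. Every reported result takes just one rounding; the derived quantities are computed at full precision (glass mass, the six compositions, LOI, totals, the yield) starting from the weights for 817.9 pbw of glass, as set out in problem or answer.
What the batch supplies per oxide:
  Al2O3: 130.0·0.2309 + 362.4·0.003000 = 31.10 pbw
  Na2O: 130.0·0.1035 + 69.17·0.5852 = 53.93 pbw
  K2O: 130.0·0.04850 + 98.99·0.6796 = 73.58 pbw
  ZnO: 119.9·0.9980 = 119.7 pbw
  SrO: 143.9·0.7013 = 100.9 pbw
  SiO2: 130.0·0.6012 + 362.4·0.9950 = 438.7 pbw
LOI: 130.0·0.01590 + 98.99·0.3204 + 119.9·0.002000 + 69.17·0.4148 + 362.4·0.002000 + 143.9·0.2987 = 106.4 pbw
Glass = total batch minus LOI = 924.4 − 106.4 = 817.9 pbw (the oxide masses sum to this)
wt %: oxide over glass, times 100

Glass mass = 817.9 pbw (batch 924.4 − LOI 106.4).
Composition: Al2O3 3.803%, Na2O 6.594%, K2O 8.996%, ZnO 14.63%, SrO 12.34%, SiO2 53.64%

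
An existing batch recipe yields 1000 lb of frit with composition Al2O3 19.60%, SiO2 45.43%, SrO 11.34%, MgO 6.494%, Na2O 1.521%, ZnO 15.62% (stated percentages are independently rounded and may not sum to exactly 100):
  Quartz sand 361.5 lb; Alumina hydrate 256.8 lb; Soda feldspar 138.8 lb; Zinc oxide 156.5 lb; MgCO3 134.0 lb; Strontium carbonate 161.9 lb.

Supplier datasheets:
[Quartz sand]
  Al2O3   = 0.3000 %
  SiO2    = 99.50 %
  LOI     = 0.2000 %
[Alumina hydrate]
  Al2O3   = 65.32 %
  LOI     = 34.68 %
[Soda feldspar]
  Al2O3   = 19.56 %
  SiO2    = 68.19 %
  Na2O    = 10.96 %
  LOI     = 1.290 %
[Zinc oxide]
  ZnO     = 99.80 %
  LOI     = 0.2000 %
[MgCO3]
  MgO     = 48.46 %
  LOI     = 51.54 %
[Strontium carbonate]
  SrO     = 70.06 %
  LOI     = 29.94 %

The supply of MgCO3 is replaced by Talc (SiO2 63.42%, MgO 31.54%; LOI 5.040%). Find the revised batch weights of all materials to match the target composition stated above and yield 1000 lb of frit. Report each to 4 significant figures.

The whole derivation keeps full float precision throughout; intermediates are printed, with 4-significant-figure rounding, in the working; every reported value receives exactly one rounding; derived quantities, including ignition loss, glass mass, the totals, the yield, the six compositions, are re-derived using the weight values at 1000 lb of glass at exact precision as quoted within problem or answer.
Target oxide masses per 1000 lb frit:
  Al2O3: 19.60% × 1000 = 196.0 lb
  SiO2: 45.43% × 1000 = 454.3 lb
  SrO: 11.34% × 1000 = 113.4 lb
  MgO: 6.494% × 1000 = 64.94 lb
  Na2O: 1.521% × 1000 = 15.21 lb
  ZnO: 15.62% × 1000 = 156.2 lb
Verifying the oxide balance given the weights on record, under the basis named above (every target is met by its sum within answer rounding):
  Al2O3: 230.2·0.003000 + 257.4·0.6532 + 138.8·0.1956 = 196.0 lb (target 196.0 lb)
  SiO2: 230.2·0.9950 + 138.8·0.6819 + 205.9·0.6342 = 454.3 lb (target 454.3 lb)
  SrO: 161.9·0.7006 = 113.4 lb (target 113.4 lb)
  MgO: 205.9·0.3154 = 64.94 lb (target 64.94 lb)
  Na2O: 138.8·0.1096 = 15.21 lb (target 15.21 lb)
  ZnO: 156.5·0.9980 = 156.2 lb (target 156.2 lb)
Glass mass check: batch total minus LOI = 1000 lb (the targets, summed, come to 1000 lb; against the stated basis, 1000 lb — rounding explains the deltas).
Batch grand total — Σ batch = 1151 lb; the LOI term Σ batch·LOI equals 150.7 lb; the yield ratio, glass ÷ batch: 86.91%.

Revised batch per 1000 lb frit:
  Quartz sand: 230.2 lb
  Alumina hydrate: 257.4 lb
  Soda feldspar: 138.8 lb
  Zinc oxide: 156.5 lb
  Talc: 205.9 lb
  Strontium carbonate: 161.9 lb
Total batch = 1151 lb; LOI loss = 150.7 lb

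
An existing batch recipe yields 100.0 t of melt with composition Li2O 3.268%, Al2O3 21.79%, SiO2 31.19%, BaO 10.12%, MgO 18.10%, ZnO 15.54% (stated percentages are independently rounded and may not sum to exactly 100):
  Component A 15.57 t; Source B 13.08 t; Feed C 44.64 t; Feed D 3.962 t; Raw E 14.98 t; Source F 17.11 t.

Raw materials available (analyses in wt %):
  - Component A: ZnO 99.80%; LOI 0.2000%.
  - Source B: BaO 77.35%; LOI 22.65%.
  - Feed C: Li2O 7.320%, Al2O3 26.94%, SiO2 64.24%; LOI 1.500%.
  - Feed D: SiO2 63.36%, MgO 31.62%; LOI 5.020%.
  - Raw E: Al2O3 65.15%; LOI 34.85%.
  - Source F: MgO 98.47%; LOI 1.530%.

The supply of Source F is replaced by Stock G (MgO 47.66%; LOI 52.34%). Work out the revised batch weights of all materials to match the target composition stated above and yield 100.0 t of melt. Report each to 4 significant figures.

Working values are shown rounded to four significant digits in the working — every computation runs at full precision through the solve. Exactly one rounding is applied to every reported number; the derived quantities, including yield, six oxide percentages, LOI, totals, glass mass, are rebuilt using the weight values for 100.0 t of glass in exact precision as set out in the problem or answer text.
Oxide-by-oxide targets in 100.0 t melt:
  Li2O: 3.268% × 100.0 = 3.268 t
  Al2O3: 21.79% × 100.0 = 21.79 t
  SiO2: 31.19% × 100.0 = 31.19 t
  BaO: 10.12% × 100.0 = 10.12 t
  MgO: 18.10% × 100.0 = 18.10 t
  ZnO: 15.54% × 100.0 = 15.54 t
Balance tally, oxide-wise, given the weights on record, against the basis in use (each sum matches its target mass within answer rounding):
  Li2O: 44.64·0.07320 = 3.268 t (target 3.268 t)
  Al2O3: 44.64·0.2694 + 14.98·0.6515 = 21.79 t (target 21.79 t)
  SiO2: 44.64·0.6424 + 3.962·0.6336 = 31.19 t (target 31.19 t)
  BaO: 13.08·0.7735 = 10.12 t (target 10.12 t)
  MgO: 3.962·0.3162 + 35.35·0.4766 = 18.10 t (target 18.10 t)
  ZnO: 15.57·0.9980 = 15.54 t (target 15.54 t)
The glass-mass cross-check: net batch after ignition = 100.0 t (the Σ of target masses is 100.0 t; against the stated basis, 100.0 t — a pure rounding effect).
Batch total: Σ batch = 127.6 t; LOI removed, Σ of batch·LOI: 27.58 t; yield = glass ÷ total batch = 78.38%.

Revised batch per 100.0 t melt:
  Component A: 15.57 t
  Source B: 13.08 t
  Feed C: 44.64 t
  Feed D: 3.962 t
  Raw E: 14.98 t
  Stock G: 35.35 t
Total batch = 127.6 t; LOI loss = 27.58 t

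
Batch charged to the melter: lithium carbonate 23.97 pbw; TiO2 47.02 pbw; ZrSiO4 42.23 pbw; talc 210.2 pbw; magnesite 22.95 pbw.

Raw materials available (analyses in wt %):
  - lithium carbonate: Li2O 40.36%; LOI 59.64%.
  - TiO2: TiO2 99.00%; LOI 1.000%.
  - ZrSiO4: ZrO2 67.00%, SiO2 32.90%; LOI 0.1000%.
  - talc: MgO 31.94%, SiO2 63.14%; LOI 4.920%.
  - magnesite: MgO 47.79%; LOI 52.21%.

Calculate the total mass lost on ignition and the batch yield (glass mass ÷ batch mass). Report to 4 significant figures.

In-progress results are printed, with 4-significant-figure rounding, across the worked steps. All arithmetic keeps full precision at all times. A single rounding yields every reported figure — derived quantities, including net glass mass, LOI, the yield, five oxide percentages, totals, are recomputed from the weighed amounts at 309.2 pbw of glass in full precision, as quoted within either problem or answer.
Ignition loss by material:
  lithium carbonate: 23.97 × 0.5964 = 14.30 pbw
  TiO2: 47.02 × 0.01000 = 0.4702 pbw
  ZrSiO4: 42.23 × 0.001000 = 0.04223 pbw
  talc: 210.2 × 0.04920 = 10.34 pbw
  magnesite: 22.95 × 0.5221 = 11.98 pbw
Total LOI = 37.13 pbw
Glass = batch − LOI = 346.4 − 37.13 = 309.2 pbw

LOI loss = 37.13 pbw; glass = 309.2 pbw; yield = 89.28%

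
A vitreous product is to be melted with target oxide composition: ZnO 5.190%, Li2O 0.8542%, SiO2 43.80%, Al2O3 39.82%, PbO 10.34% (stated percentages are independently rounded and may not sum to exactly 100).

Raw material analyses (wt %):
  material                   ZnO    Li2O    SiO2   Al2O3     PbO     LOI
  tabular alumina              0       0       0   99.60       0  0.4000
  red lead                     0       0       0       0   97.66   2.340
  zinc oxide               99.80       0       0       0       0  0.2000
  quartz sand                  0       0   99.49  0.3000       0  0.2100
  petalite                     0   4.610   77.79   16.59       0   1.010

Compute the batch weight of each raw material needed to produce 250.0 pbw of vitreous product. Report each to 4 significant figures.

In-progress results appear with 4-significant-figure rounding at each printed step; every computation runs at exact precision in all steps; every reported number receives exactly one rounding — all derived quantities (the five compositions, LOI, totals, net glass mass, the yield) are recomputed from the batch weights for 250.0 pbw of glass in full precision, as given in problem or answer.
Oxide mass targets, per 250.0 pbw vitreous product:
  ZnO: 5.190% × 250.0 = 12.98 pbw
  Li2O: 0.8542% × 250.0 = 2.136 pbw
  SiO2: 43.80% × 250.0 = 109.5 pbw
  Al2O3: 39.82% × 250.0 = 99.55 pbw
  PbO: 10.34% × 250.0 = 25.85 pbw
Oxide-by-oxide audit using the reported weights, versus the basis set out (each sum matches its target mass exact up to rounding of places):
  ZnO: 13.00·0.9980 = 12.97 pbw (target 12.98 pbw)
  Li2O: 46.32·0.04610 = 2.135 pbw (target 2.136 pbw)
  SiO2: 73.84·0.9949 + 46.32·0.7779 = 109.5 pbw (target 109.5 pbw)
  Al2O3: 92.01·0.9960 + 73.84·0.003000 + 46.32·0.1659 = 99.55 pbw (target 99.55 pbw)
  PbO: 26.47·0.9766 = 25.85 pbw (target 25.85 pbw)
Mass balance on the glass: net batch after ignition = 250.0 pbw (the targets, summed, come to 250.0 pbw; versus the stated basis of 250.0 pbw — deltas are rounding alone).
Whole-batch sum: Σ batch = 251.6 pbw; the LOI term Σ batch·LOI equals 1.636 pbw; yield, glass over the total, = 99.35%.

Batch per 250.0 pbw vitreous product:
  tabular alumina: 92.01 pbw
  red lead: 26.47 pbw
  zinc oxide: 13.00 pbw
  quartz sand: 73.84 pbw
  petalite: 46.32 pbw
Total batch = 251.6 pbw; LOI loss = 1.636 pbw; yield = 99.35%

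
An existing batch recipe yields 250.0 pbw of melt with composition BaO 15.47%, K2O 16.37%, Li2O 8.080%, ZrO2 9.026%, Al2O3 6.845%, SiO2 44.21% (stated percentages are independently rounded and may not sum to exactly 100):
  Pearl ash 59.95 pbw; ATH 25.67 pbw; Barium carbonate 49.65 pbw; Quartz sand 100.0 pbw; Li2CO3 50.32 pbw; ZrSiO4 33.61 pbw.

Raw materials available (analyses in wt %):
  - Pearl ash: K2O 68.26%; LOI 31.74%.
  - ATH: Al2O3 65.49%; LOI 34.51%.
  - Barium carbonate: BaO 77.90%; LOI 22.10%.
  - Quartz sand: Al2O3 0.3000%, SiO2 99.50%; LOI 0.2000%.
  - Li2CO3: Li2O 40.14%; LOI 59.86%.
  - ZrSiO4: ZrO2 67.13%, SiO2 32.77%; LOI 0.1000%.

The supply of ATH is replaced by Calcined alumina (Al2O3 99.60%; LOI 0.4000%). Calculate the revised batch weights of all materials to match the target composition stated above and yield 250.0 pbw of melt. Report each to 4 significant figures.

Mid-chain values appear (rounded to 4 significant figures) between the steps — the whole derivation runs at exact precision from first step to last; a single rounding finalizes every reported number; the derived quantities, including yield, glass mass, the totals, LOI, six oxide percentages, are rebuilt from the batch weights per 250.0 pbw of glass in exact precision exactly as printed in question or answer.
Target masses of each oxide per 250.0 pbw melt:
  BaO: 15.47% × 250.0 = 38.67 pbw
  K2O: 16.37% × 250.0 = 40.93 pbw
  Li2O: 8.080% × 250.0 = 20.20 pbw
  ZrO2: 9.026% × 250.0 = 22.56 pbw
  Al2O3: 6.845% × 250.0 = 17.11 pbw
  SiO2: 44.21% × 250.0 = 110.5 pbw
Mass-balance tally per oxide from the weights as reported, versus the basis set out (each sum matches its target mass inside rounding margins):
  BaO: 49.65·0.7790 = 38.68 pbw (target 38.67 pbw)
  K2O: 59.95·0.6826 = 40.92 pbw (target 40.93 pbw)
  Li2O: 50.32·0.4014 = 20.20 pbw (target 20.20 pbw)
  ZrO2: 33.61·0.6713 = 22.56 pbw (target 22.56 pbw)
  Al2O3: 16.88·0.9960 + 100.0·0.003000 = 17.11 pbw (target 17.11 pbw)
  SiO2: 100.0·0.9950 + 33.61·0.3277 = 110.5 pbw (target 110.5 pbw)
Glass mass check: whole batch net of LOI = 250.0 pbw (targets for the oxides total 250.0 pbw; with the basis standing at 250.0 pbw — rounding explains the deltas).
Batch grand total — Σ batch = 310.4 pbw; LOI loss = Σ batch·LOI = 60.42 pbw; the yield ratio, glass ÷ batch: 80.53%.

Revised batch per 250.0 pbw melt:
  Pearl ash: 59.95 pbw
  Calcined alumina: 16.88 pbw
  Barium carbonate: 49.65 pbw
  Quartz sand: 100.0 pbw
  Li2CO3: 50.32 pbw
  ZrSiO4: 33.61 pbw
Total batch = 310.4 pbw; LOI loss = 60.42 pbw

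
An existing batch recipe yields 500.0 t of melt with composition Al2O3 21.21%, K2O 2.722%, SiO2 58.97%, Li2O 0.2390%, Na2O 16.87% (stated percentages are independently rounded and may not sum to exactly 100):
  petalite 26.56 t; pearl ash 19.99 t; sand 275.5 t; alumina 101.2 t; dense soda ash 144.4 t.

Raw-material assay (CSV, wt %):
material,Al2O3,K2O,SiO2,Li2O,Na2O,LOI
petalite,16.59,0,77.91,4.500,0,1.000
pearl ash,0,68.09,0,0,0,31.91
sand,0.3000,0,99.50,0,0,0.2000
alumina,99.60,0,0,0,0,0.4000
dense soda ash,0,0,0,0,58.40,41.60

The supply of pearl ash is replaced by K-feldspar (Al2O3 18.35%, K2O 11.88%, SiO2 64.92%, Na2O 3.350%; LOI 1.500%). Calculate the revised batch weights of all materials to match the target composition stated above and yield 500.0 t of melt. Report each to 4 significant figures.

Every computation holds exact precision through the solve; intermediates are printed, with 4-significant-figure rounding, across the worked steps. Every reported figure undergoes a single rounding; derived quantities are rebuilt at exact precision (the five compositions, glass mass, yield, ignition loss, the totals) from the batch weights per 500.0 t of glass as written in question or answer.
Target oxide masses per 500.0 t melt:
  Al2O3: 21.21% × 500.0 = 106.0 t
  K2O: 2.722% × 500.0 = 13.61 t
  SiO2: 58.97% × 500.0 = 294.8 t
  Li2O: 0.2390% × 500.0 = 1.195 t
  Na2O: 16.87% × 500.0 = 84.35 t
A balance pass over the oxides, on the weights just shown, under the basis named above (delivered sums recover each target once rounding is allowed for):
  Al2O3: 26.56·0.1659 + 114.6·0.1835 + 200.8·0.003000 + 80.34·0.9960 = 106.1 t (target 106.0 t)
  K2O: 114.6·0.1188 = 13.61 t (target 13.61 t)
  SiO2: 26.56·0.7791 + 114.6·0.6492 + 200.8·0.9950 = 294.9 t (target 294.8 t)
  Li2O: 26.56·0.04500 = 1.195 t (target 1.195 t)
  Na2O: 114.6·0.03350 + 137.9·0.5840 = 84.37 t (target 84.35 t)
Glass-mass bookkeeping: Σ batch − LOI loss = 500.1 t (oxide target masses add up to 500.1 t; stated basis 500.0 t — rounding explains the deltas).
Total batch = Σ batch = 560.2 t; loss to ignition Σ batch·LOI = 60.07 t; glass ÷ batch gives a yield of 89.28%.

Revised batch per 500.0 t melt:
  petalite: 26.56 t
  K-feldspar: 114.6 t
  sand: 200.8 t
  alumina: 80.34 t
  dense soda ash: 137.9 t
Total batch = 560.2 t; LOI loss = 60.07 t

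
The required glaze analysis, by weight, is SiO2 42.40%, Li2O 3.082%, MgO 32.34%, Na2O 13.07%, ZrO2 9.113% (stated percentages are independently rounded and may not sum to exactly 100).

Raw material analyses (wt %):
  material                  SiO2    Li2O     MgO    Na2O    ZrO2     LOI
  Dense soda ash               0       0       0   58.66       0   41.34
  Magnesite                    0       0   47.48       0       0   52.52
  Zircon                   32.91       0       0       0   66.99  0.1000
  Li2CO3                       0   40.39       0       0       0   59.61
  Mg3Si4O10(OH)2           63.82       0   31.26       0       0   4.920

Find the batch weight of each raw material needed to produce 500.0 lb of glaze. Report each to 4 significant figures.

Batch per 500.0 lb glaze:
  Dense soda ash: 111.4 lb
  Magnesite: 145.0 lb
  Zircon: 68.02 lb
  Li2CO3: 38.15 lb
  Mg3Si4O10(OH)2: 297.1 lb
Total batch = 659.7 lb; LOI loss = 159.6 lb; yield = 75.80%

Each numeric step carries full float precision at every stage; values along the way appear, rounded to 4 significant figures, within the worked lines. Every reported value is rounded only once. Derived quantities, including net glass mass, totals, ignition loss, the five compositions, yield, are recomputed starting from the weights for 500.0 lb of glass in full precision, exactly as printed in question or answer.
Oxide mass targets, per 500.0 lb glaze:
  SiO2: 42.40% × 500.0 = 212.0 lb
  Li2O: 3.082% × 500.0 = 15.41 lb
  MgO: 32.34% × 500.0 = 161.7 lb
  Na2O: 13.07% × 500.0 = 65.35 lb
  ZrO2: 9.113% × 500.0 = 45.56 lb
Oxide-by-oxide audit working from each reported weight, at the basis given (sum by sum, the targets are met within answer rounding):
  SiO2: 68.02·0.3291 + 297.1·0.6382 = 212.0 lb (target 212.0 lb)
  Li2O: 38.15·0.4039 = 15.41 lb (target 15.41 lb)
  MgO: 145.0·0.4748 + 297.1·0.3126 = 161.7 lb (target 161.7 lb)
  Na2O: 111.4·0.5866 = 65.35 lb (target 65.35 lb)
  ZrO2: 68.02·0.6699 = 45.57 lb (target 45.56 lb)
The glass-mass cross-check: net batch after ignition = 500.0 lb (the Σ of target masses is 500.0 lb; against the stated basis, 500.0 lb — a pure rounding effect).
Summing the batch: Σ batch = 659.7 lb; LOI removed, Σ of batch·LOI: 159.6 lb; as yield: glass ÷ batch → 75.80%.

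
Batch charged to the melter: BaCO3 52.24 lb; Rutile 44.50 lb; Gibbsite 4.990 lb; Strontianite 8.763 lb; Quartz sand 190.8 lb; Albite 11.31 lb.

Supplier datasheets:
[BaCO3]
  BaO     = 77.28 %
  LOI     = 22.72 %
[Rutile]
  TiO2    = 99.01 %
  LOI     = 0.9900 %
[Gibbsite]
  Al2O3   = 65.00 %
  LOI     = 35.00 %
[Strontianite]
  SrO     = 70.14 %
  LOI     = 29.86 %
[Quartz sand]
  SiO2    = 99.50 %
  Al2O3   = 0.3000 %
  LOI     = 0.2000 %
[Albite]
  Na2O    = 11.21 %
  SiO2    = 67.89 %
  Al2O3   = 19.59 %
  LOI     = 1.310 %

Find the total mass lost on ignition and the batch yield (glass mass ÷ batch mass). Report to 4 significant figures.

Mid-chain values are printed with 4-significant-figure rounding between the steps — the whole derivation holds full precision end to end — each reported value is rounded only once; the derived quantities are computed using the weight values on 295.4 lb of glass at full precision (ignition loss, six oxide percentages, net glass mass, the yield, the totals), exactly as shown in the problem or the answer.
LOI of each material in turn:
  BaCO3: 52.24 × 0.2272 = 11.87 lb
  Rutile: 44.50 × 0.009900 = 0.4406 lb
  Gibbsite: 4.990 × 0.3500 = 1.746 lb
  Strontianite: 8.763 × 0.2986 = 2.617 lb
  Quartz sand: 190.8 × 0.002000 = 0.3816 lb
  Albite: 11.31 × 0.01310 = 0.1482 lb
Total LOI = 17.20 lb
Glass = batch − LOI = 312.6 − 17.20 = 295.4 lb

LOI loss = 17.20 lb; glass = 295.4 lb; yield = 94.50%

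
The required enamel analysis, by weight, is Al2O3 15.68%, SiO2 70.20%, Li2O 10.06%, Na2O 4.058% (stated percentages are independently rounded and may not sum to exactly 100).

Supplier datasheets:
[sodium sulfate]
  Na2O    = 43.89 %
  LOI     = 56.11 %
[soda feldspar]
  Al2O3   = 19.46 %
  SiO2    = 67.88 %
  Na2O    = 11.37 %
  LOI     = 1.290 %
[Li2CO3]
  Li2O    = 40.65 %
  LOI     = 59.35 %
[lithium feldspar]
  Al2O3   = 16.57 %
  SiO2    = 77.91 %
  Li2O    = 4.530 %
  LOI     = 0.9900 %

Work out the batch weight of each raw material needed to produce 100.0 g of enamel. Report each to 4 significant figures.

Batch per 100.0 g enamel:
  sodium sulfate: 5.379 g
  soda feldspar: 14.93 g
  Li2CO3: 16.16 g
  lithium feldspar: 77.10 g
Total batch = 113.6 g; LOI loss = 13.57 g; yield = 88.06%

All arithmetic holds exact precision from first step to last — working values are shown (rounded to four significant digits) in the printout — a single rounding yields each reported result; the derived quantities are rebuilt in full float precision (yield, the totals, LOI, glass mass, four oxide percentages) from the weighed amounts on 100.0 g of glass, as written in the problem or answer text.
Per-oxide target masses for 100.0 g enamel:
  Al2O3: 15.68% × 100.0 = 15.68 g
  SiO2: 70.20% × 100.0 = 70.20 g
  Li2O: 10.06% × 100.0 = 10.06 g
  Na2O: 4.058% × 100.0 = 4.058 g
Sums-versus-targets review on the weights just shown, per the basis as stated (every target is met by its sum given rounding of the digits):
  Al2O3: 14.93·0.1946 + 77.10·0.1657 = 15.68 g (target 15.68 g)
  SiO2: 14.93·0.6788 + 77.10·0.7791 = 70.20 g (target 70.20 g)
  Li2O: 16.16·0.4065 + 77.10·0.04530 = 10.06 g (target 10.06 g)
  Na2O: 5.379·0.4389 + 14.93·0.1137 = 4.058 g (target 4.058 g)
Glass-mass closure: batch Σ − ignition loss = 100.0 g (the targets, summed, come to 100.0 g; versus the stated basis of 100.0 g — a pure rounding effect).
Whole-batch sum: Σ batch = 113.6 g; loss to ignition Σ batch·LOI = 13.57 g; as yield: glass ÷ batch → 88.06%.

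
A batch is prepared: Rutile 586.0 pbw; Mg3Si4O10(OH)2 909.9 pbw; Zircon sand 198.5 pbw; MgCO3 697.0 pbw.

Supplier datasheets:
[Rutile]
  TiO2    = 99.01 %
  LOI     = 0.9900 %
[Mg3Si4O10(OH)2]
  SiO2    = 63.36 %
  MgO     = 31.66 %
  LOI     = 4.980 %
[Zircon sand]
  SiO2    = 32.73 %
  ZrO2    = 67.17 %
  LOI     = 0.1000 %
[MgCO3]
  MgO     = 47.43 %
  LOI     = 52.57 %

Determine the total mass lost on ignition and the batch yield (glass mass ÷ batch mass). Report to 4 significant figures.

Mid-chain values appear with 4-significant-digit rounding within the worked lines — all arithmetic keeps exact precision at every stage. A single rounding finalizes each reported number; the derived quantities, including LOI, yield, totals, glass mass, four oxide percentages, are carried from the weighed amounts at 1974 pbw of glass at exact precision, precisely as stated by question or answer.
Material-by-material LOI:
  Rutile: 586.0 × 0.009900 = 5.801 pbw
  Mg3Si4O10(OH)2: 909.9 × 0.04980 = 45.31 pbw
  Zircon sand: 198.5 × 0.001000 = 0.1985 pbw
  MgCO3: 697.0 × 0.5257 = 366.4 pbw
Total LOI = 417.7 pbw
Glass = batch − LOI = 2391 − 417.7 = 1974 pbw

LOI loss = 417.7 pbw; glass = 1974 pbw; yield = 82.53%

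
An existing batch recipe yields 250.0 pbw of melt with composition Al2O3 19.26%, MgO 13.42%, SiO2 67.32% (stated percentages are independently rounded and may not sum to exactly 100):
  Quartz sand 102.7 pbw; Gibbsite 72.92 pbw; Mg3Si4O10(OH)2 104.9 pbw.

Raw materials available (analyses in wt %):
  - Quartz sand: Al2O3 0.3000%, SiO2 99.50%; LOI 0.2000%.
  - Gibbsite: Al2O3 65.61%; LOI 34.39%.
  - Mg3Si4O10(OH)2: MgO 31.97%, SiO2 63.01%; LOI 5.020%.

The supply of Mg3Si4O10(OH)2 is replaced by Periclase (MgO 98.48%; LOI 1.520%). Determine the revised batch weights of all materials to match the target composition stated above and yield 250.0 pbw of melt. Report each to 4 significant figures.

Revised batch per 250.0 pbw melt:
  Quartz sand: 169.1 pbw
  Gibbsite: 72.61 pbw
  Periclase: 34.07 pbw
Total batch = 275.8 pbw; LOI loss = 25.83 pbw

Working values are printed (rounded to 4 significant figures) across the worked steps. All arithmetic holds exact precision through the solve — a single rounding yields every reported value — derived quantities, including three oxide percentages, the yield, glass mass, the totals, LOI, are recomputed using the weight values for 250.0 pbw of glass in full precision, precisely as stated by either problem or answer.
Oxide-by-oxide targets in 250.0 pbw melt:
  Al2O3: 19.26% × 250.0 = 48.15 pbw
  MgO: 13.42% × 250.0 = 33.55 pbw
  SiO2: 67.32% × 250.0 = 168.3 pbw
Sums-versus-targets review working from each reported weight, at the basis given (target by target, the sums agree net of answer rounding effects):
  Al2O3: 169.1·0.003000 + 72.61·0.6561 = 48.15 pbw (target 48.15 pbw)
  MgO: 34.07·0.9848 = 33.55 pbw (target 33.55 pbw)
  SiO2: 169.1·0.9950 = 168.3 pbw (target 168.3 pbw)
Glass mass check: total batch − LOI = 250.0 pbw (summing oxide targets gives 250.0 pbw; versus the stated basis of 250.0 pbw — differing by rounding only).
Total batch = Σ batch = 275.8 pbw; LOI removed, Σ of batch·LOI: 25.83 pbw; yield, glass over the total, = 90.64%.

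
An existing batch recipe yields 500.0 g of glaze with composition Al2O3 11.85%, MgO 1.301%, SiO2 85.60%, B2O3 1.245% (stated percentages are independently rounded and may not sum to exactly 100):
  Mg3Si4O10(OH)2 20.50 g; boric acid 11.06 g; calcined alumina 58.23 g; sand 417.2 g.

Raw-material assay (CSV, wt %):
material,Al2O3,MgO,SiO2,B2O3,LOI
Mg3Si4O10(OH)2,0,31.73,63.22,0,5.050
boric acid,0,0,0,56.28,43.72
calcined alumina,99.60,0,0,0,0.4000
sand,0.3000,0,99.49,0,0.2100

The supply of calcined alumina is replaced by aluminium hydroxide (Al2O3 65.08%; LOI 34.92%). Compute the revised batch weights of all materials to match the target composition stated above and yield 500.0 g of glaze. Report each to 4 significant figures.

Revised batch per 500.0 g glaze:
  Mg3Si4O10(OH)2: 20.50 g
  boric acid: 11.06 g
  aluminium hydroxide: 89.12 g
  sand: 417.2 g
Total batch = 537.9 g; LOI loss = 37.87 g

Working values appear (rounded to four significant figures) in the printout; all arithmetic carries exact precision at all times — each reported number is rounded just once — the derived quantities (yield, the four compositions, ignition loss, totals, glass mass) are recomputed from the batch weights on 500.0 g of glass at exact precision as quoted within the problem or the answer.
Oxide-by-oxide targets in 500.0 g glaze:
  Al2O3: 11.85% × 500.0 = 59.25 g
  MgO: 1.301% × 500.0 = 6.505 g
  SiO2: 85.60% × 500.0 = 428.0 g
  B2O3: 1.245% × 500.0 = 6.225 g
Checking each oxide sum given the weights on record, versus the basis set out (every target is met by its sum net of answer rounding effects):
  Al2O3: 89.12·0.6508 + 417.2·0.003000 = 59.25 g (target 59.25 g)
  MgO: 20.50·0.3173 = 6.505 g (target 6.505 g)
  SiO2: 20.50·0.6322 + 417.2·0.9949 = 428.0 g (target 428.0 g)
  B2O3: 11.06·0.5628 = 6.225 g (target 6.225 g)
Glass-mass sanity pass: the batch minus its LOI: 500.0 g (the Σ of target masses is 500.0 g; against the stated basis, 500.0 g — rounding explains the deltas).
Total batch = Σ batch = 537.9 g; Σ batch·LOI gives LOI loss = 37.87 g; the yield ratio, glass ÷ batch: 92.96%.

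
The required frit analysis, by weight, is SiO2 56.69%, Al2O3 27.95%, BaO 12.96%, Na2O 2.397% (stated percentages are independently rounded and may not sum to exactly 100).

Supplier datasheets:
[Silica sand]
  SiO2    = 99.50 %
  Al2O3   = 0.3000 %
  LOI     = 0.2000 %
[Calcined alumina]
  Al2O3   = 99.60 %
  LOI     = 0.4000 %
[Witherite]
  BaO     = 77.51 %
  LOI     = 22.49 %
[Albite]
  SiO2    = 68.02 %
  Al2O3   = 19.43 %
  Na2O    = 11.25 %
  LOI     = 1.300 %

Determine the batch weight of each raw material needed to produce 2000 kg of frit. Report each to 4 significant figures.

All internal work maintains exact precision at every stage — working values are shown rounded off to 4 significant digits when written out — every reported number is rounded a single time. Derived quantities, which include four oxide percentages, the totals, the yield, net glass mass, LOI, are rebuilt at full precision, as written in the problem or the answer, from the batch weights at 2000 kg of glass.
Target oxide masses per 2000 kg frit:
  SiO2: 56.69% × 2000 = 1134 kg
  Al2O3: 27.95% × 2000 = 559.0 kg
  BaO: 12.96% × 2000 = 259.2 kg
  Na2O: 2.397% × 2000 = 47.94 kg
A balance pass over the oxides, with the batch weights as given, per the basis as stated (delivered sums recover each target within answer rounding):
  SiO2: 848.2·0.9950 + 426.1·0.6802 = 1134 kg (target 1134 kg)
  Al2O3: 848.2·0.003000 + 475.6·0.9960 + 426.1·0.1943 = 559.0 kg (target 559.0 kg)
  BaO: 334.4·0.7751 = 259.2 kg (target 259.2 kg)
  Na2O: 426.1·0.1125 = 47.94 kg (target 47.94 kg)
Glass-mass sanity pass: whole batch net of LOI = 2000 kg (oxide target masses add up to 2000 kg; with the basis standing at 2000 kg — gaps are rounding artifacts).
Batch total: Σ batch = 2084 kg; LOI loss = Σ batch·LOI = 84.34 kg; glass ÷ batch gives a yield of 95.95%.

Batch per 2000 kg frit:
  Silica sand: 848.2 kg
  Calcined alumina: 475.6 kg
  Witherite: 334.4 kg
  Albite: 426.1 kg
Total batch = 2084 kg; LOI loss = 84.34 kg; yield = 95.95%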